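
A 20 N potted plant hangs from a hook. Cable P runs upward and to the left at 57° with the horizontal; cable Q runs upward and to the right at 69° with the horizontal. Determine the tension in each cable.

T_P = 8.859 N, T_Q = 13.46 N

ΣF_x = 0: −T_P·cos57° + T_Q·cos69° = 0 → T_Q = 1.51978·T_P.
ΣF_y = 0: T_P·sin57° + T_Q·sin69° = 20.
Substitute: T_P·(0.838671 + 1.51978·0.93358) = 20 → T_P = 8.85933 ≈ 8.859 N.
Then T_Q = 1.51978 × 8.85933 = 13.46 N.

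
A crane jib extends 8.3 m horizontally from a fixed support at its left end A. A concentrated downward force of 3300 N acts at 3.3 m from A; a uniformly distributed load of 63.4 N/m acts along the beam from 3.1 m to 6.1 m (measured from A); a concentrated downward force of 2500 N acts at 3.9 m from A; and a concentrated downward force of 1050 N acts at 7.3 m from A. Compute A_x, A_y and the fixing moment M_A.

A_x = 0, A_y = 7040 N, M_A = 29180 N·m

Resultant of the distributed load: 63.4 × 3 = 190.2 N at 4.6 m from A.
ΣF_x = 0: A_x = 0.
ΣF_y = 0: A_y − 3300 − 63.4·3 − 2500 − 1050 = 0 → A_y = 7040 N.
ΣM about A: M_A − 3300·3.3 − (63.4·3)·4.6 − 2500·3.9 − 1050·7.3 = 0 → M_A = 29180 N·m.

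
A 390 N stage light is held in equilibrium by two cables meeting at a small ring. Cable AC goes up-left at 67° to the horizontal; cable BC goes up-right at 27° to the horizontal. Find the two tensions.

T_AC = 348.3 N, T_BC = 152.8 N

ΣF_x = 0: −T_AC·cos67° + T_BC·cos27° = 0 → T_BC = 0.438528·T_AC.
ΣF_y = 0: T_AC·sin67° + T_BC·sin27° = 390.
Substitute: T_AC·(0.920505 + 0.438528·0.45399) = 390 → T_AC = 348.341 ≈ 348.3 N.
Then T_BC = 0.438528 × 348.341 = 152.8 N.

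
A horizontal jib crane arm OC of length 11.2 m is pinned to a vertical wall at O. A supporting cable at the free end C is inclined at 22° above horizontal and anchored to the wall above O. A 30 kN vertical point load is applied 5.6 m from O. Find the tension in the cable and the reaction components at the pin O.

T = 40.04 kN, O_x = 37.13 kN, O_y = 15.00 kN

ΣM about O: T·sin22°·11.2 − 30·5.6 = 0 → T = 168/(11.2·0.374607) = 40.042 ≈ 40.04 kN.
ΣF_x = 0: O_x − T·cos22° = 0 → O_x = 40.042 × 0.927184 = 37.13 kN.
ΣF_y = 0: O_y + T·sin22° − 30 = 0 → O_y = 30 − 40.042 × 0.374607 = 15.00 kN.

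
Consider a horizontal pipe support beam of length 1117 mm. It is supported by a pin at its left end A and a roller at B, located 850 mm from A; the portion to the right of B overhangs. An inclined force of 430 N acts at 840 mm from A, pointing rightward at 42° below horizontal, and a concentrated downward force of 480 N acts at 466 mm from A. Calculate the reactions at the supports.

A_x = -319.6 N, A_y = 220.2 N, B_y = 547.5 N

Taking moments about A: B_y·850 − 430·sin42°·840 − 480·466 = 0 → B_y = 465370/850 = 547.494 ≈ 547.5 N.
ΣF_y = 0: A_y + 547.494 − 430·sin42° − 480 = 0 → A_y = 220.2 N.
ΣF_x = 0: A_x + 430·cos42° = 0 → A_x = -319.6 N.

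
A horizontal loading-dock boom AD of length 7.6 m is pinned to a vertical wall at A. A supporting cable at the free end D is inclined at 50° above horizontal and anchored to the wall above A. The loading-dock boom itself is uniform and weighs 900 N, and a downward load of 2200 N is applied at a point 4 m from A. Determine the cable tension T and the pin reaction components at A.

ΣM about A: T·sin50°·7.6 − 900·3.8 − 2200·4 = 0 → T = 12220/(7.6·0.766044) = 2098.96 ≈ 2099 N.
ΣF_x = 0: A_x − T·cos50° = 0 → A_x = 2098.96 × 0.642788 = 1349 N.
ΣF_y = 0: A_y + T·sin50° − 900 − 2200 = 0 → A_y = 3100 − 2098.96 × 0.766044 = 1492 N.

T = 2099 N, A_x = 1349 N, A_y = 1492 N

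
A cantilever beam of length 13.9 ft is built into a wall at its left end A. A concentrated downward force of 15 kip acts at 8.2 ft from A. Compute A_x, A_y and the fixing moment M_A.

A_x = 0, A_y = 15.00 kip, M_A = 123.0 kip·ft

ΣF_x = 0: A_x = 0.
ΣF_y = 0: A_y − 15 = 0 → A_y = 15.00 kip.
ΣM about A: M_A − 15·8.2 = 0 → M_A = 123.0 kip·ft.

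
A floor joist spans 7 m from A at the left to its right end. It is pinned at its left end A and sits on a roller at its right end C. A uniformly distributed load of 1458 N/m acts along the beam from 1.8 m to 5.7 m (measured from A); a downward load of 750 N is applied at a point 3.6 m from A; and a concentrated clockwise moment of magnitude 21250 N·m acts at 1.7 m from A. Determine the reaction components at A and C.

A_x = 0, A_y = -31.41 N, C_y = 6468 N

Resultant of the distributed load: 1458 × 3.9 = 5686.2 N at 3.75 m from A.
Taking moments about A: C_y·7 − (1458·3.9)·3.75 − 750·3.6 − 21250 = 0 → C_y = 45273.25/7 = 6467.61 ≈ 6468 N.
ΣF_y = 0: A_y + 6467.61 − 1458·3.9 − 750 = 0 → A_y = -31.41 N.
ΣF_x = 0: no horizontal applied forces, so A_x = 0.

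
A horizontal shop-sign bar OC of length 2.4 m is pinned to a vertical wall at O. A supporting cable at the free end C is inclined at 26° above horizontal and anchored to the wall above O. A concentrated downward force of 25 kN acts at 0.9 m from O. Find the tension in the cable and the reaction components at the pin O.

T = 21.39 kN, O_x = 19.22 kN, O_y = 15.62 kN

ΣM about O: T·sin26°·2.4 − 25·0.9 = 0 → T = 22.5/(2.4·0.438371) = 21.386 ≈ 21.39 kN.
ΣF_x = 0: O_x − T·cos26° = 0 → O_x = 21.386 × 0.898794 = 19.22 kN.
ΣF_y = 0: O_y + T·sin26° − 25 = 0 → O_y = 25 − 21.386 × 0.438371 = 15.62 kN.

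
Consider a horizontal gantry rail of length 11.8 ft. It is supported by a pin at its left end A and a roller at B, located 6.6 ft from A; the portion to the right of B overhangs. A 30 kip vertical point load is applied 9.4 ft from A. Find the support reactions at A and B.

A_x = 0, A_y = -12.73 kip, B_y = 42.73 kip

Taking moments about A: B_y·6.6 − 30·9.4 = 0 → B_y = 282/6.6 = 42.7273 ≈ 42.73 kip.
ΣF_y = 0: A_y + 42.7273 − 30 = 0 → A_y = -12.73 kip.
ΣF_x = 0: no horizontal applied forces, so A_x = 0.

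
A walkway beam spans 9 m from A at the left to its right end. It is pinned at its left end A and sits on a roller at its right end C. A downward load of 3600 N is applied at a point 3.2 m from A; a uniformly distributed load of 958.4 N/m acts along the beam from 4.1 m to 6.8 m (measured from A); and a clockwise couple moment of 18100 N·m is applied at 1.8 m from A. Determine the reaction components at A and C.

Resultant of the distributed load: 958.4 × 2.7 = 2587.68 N at 5.45 m from A.
Taking moments about A: C_y·9 − 3600·3.2 − (958.4·2.7)·5.45 − 18100 = 0 → C_y = 43722.856/9 = 4858.1 ≈ 4858 N.
ΣF_y = 0: A_y + 4858.1 − 3600 − 958.4·2.7 = 0 → A_y = 1330 N.
ΣF_x = 0: no horizontal applied forces, so A_x = 0.

A_x = 0, A_y = 1330 N, C_y = 4858 N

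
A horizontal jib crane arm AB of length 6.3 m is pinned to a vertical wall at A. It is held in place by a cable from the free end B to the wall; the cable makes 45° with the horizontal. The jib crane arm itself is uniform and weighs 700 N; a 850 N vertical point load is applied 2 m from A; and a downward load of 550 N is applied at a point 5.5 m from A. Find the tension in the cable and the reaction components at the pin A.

T = 1556 N, A_x = 1100 N, A_y = 1000 N

ΣM about A: T·sin45°·6.3 − 700·3.15 − 850·2 − 550·5.5 = 0 → T = 6930/(6.3·0.707107) = 1555.63 ≈ 1556 N.
ΣF_x = 0: A_x − T·cos45° = 0 → A_x = 1555.63 × 0.707107 = 1100 N.
ΣF_y = 0: A_y + T·sin45° − 700 − 850 − 550 = 0 → A_y = 2100 − 1555.63 × 0.707107 = 1000 N.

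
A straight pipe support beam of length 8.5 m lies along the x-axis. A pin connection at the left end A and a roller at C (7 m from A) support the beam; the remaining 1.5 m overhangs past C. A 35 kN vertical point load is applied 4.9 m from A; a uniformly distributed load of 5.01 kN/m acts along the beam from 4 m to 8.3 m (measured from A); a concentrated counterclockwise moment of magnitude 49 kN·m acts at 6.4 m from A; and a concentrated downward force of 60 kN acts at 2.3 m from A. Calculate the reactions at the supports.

A_x = 0, A_y = 60.40 kN, C_y = 56.14 kN

Resultant of the distributed load: 5.01 × 4.3 = 21.543 kN at 6.15 m from A.
Taking moments about A: C_y·7 − 35·4.9 − (5.01·4.3)·6.15 + 49 − 60·2.3 = 0 → C_y = 392.98945/7 = 56.1413 ≈ 56.14 kN.
ΣF_y = 0: A_y + 56.1413 − 35 − 5.01·4.3 − 60 = 0 → A_y = 60.40 kN.
ΣF_x = 0: no horizontal applied forces, so A_x = 0.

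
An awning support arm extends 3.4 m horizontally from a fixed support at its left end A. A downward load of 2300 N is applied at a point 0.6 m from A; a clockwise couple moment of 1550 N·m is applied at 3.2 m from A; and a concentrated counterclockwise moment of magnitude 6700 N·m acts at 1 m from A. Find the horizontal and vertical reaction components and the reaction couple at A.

ΣF_x = 0: A_x = 0.
ΣF_y = 0: A_y − 2300 = 0 → A_y = 2300 N.
ΣM about A: M_A − 2300·0.6 − 1550 + 6700 = 0 → M_A = -3770 N·m.

A_x = 0, A_y = 2300 N, M_A = -3770 N·m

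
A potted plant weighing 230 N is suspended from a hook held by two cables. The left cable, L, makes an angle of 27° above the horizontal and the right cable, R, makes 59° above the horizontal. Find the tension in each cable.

T_L = 118.7 N, T_R = 205.4 N

ΣF_x = 0: −T_L·cos27° + T_R·cos59° = 0 → T_R = 1.72998·T_L.
ΣF_y = 0: T_L·sin27° + T_R·sin59° = 230.
Substitute: T_L·(0.45399 + 1.72998·0.857167) = 230 → T_L = 118.748 ≈ 118.7 N.
Then T_R = 1.72998 × 118.748 = 205.4 N.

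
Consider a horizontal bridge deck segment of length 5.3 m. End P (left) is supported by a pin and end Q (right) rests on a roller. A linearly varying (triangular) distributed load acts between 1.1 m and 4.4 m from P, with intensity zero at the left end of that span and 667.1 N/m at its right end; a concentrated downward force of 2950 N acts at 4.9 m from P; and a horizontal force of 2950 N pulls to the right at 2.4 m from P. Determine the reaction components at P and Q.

Resultant of the triangular load: ½ × 667.1 × 3.3 = 1100.715 N, acting at 3.3 m from P (one-third of the span from the peak).
ΣM about P: Q_y·5.3 − (½·667.1·3.3)·3.3 − 2950·4.9 = 0 → Q_y = 18087.3595/5.3 = 3412.71 ≈ 3413 N.
ΣF_y = 0: P_y + 3412.71 − ½·667.1·3.3 − 2950 = 0 → P_y = 638.0 N.
ΣF_x = 0: P_x + 2950 = 0 → P_x = -2950 N.

P_x = -2950 N, P_y = 638.0 N, Q_y = 3413 N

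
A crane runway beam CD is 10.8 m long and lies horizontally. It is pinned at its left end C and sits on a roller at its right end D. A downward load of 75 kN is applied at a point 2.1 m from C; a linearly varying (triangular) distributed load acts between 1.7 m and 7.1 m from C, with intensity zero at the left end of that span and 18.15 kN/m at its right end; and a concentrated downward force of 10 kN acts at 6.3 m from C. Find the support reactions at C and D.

C_x = 0, C_y = 89.54 kN, D_y = 44.47 kN

Resultant of the triangular load: ½ × 18.15 × 5.4 = 49.005 kN, acting at 5.3 m from C (one-third of the span from the peak).
Taking moments about C: D_y·10.8 − 75·2.1 − (½·18.15·5.4)·5.3 − 10·6.3 = 0 → D_y = 480.2265/10.8 = 44.4654 ≈ 44.47 kN.
ΣF_y = 0: C_y + 44.4654 − 75 − ½·18.15·5.4 − 10 = 0 → C_y = 89.54 kN.
ΣF_x = 0: no horizontal applied forces, so C_x = 0.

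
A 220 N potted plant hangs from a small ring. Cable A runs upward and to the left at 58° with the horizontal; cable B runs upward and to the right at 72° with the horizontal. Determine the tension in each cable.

ΣF_x = 0: −T_A·cos58° + T_B·cos72° = 0 → T_B = 1.71485·T_A.
ΣF_y = 0: T_A·sin58° + T_B·sin72° = 220.
Substitute: T_A·(0.848048 + 1.71485·0.951057) = 220 → T_A = 88.7466 ≈ 88.75 N.
Then T_B = 1.71485 × 88.7466 = 152.2 N.

T_A = 88.75 N, T_B = 152.2 N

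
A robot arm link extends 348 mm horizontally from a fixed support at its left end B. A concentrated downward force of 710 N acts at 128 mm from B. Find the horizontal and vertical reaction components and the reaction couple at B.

ΣF_x = 0: B_x = 0.
ΣF_y = 0: B_y − 710 = 0 → B_y = 710.0 N.
ΣM about B: M_B − 710·128 = 0 → M_B = 90880 N·mm.

B_x = 0, B_y = 710.0 N, M_B = 90880 N·mm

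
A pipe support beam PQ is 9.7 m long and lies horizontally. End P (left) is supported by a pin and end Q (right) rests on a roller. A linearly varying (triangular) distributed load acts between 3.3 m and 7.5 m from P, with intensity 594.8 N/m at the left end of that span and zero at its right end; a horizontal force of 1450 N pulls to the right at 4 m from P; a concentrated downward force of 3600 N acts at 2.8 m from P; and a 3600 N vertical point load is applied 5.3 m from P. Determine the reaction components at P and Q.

Resultant of the triangular load: ½ × 594.8 × 4.2 = 1249.08 N, acting at 4.7 m from P (one-third of the span from the peak).
ΣM about P: Q_y·9.7 − (½·594.8·4.2)·4.7 − 3600·2.8 − 3600·5.3 = 0 → Q_y = 35030.676/9.7 = 3611.41 ≈ 3611 N.
ΣF_y = 0: P_y + 3611.41 − ½·594.8·4.2 − 3600 − 3600 = 0 → P_y = 4838 N.
ΣF_x = 0: P_x + 1450 = 0 → P_x = -1450 N.

P_x = -1450 N, P_y = 4838 N, Q_y = 3611 N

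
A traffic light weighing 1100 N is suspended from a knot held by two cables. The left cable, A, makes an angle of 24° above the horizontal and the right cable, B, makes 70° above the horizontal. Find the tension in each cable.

ΣF_x = 0: −T_A·cos24° + T_B·cos70° = 0 → T_B = 2.67103·T_A.
ΣF_y = 0: T_A·sin24° + T_B·sin70° = 1100.
Substitute: T_A·(0.406737 + 2.67103·0.939693) = 1100 → T_A = 377.14 ≈ 377.1 N.
Then T_B = 2.67103 × 377.14 = 1007 N.

T_A = 377.1 N, T_B = 1007 N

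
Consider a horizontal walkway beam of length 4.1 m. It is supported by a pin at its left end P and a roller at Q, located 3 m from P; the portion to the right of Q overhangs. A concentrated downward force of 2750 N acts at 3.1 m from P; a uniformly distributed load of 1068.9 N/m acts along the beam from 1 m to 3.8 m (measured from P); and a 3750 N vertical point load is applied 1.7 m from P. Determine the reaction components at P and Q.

P_x = 0, P_y = 2132 N, Q_y = 7361 N

Resultant of the distributed load: 1068.9 × 2.8 = 2992.92 N at 2.4 m from P.
ΣM about P: Q_y·3 − 2750·3.1 − (1068.9·2.8)·2.4 − 3750·1.7 = 0 → Q_y = 22083.008/3 = 7361 N.
ΣF_y = 0: P_y + 7361 − 2750 − 1068.9·2.8 − 3750 = 0 → P_y = 2132 N.
ΣF_x = 0: no horizontal applied forces, so P_x = 0.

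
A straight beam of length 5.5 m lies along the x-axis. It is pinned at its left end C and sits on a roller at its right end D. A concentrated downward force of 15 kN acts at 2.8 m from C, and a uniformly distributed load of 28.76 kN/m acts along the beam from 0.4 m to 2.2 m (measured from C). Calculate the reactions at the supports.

C_x = 0, C_y = 46.90 kN, D_y = 19.87 kN

Resultant of the distributed load: 28.76 × 1.8 = 51.768 kN at 1.3 m from C.
Moments about C: D_y·5.5 − 15·2.8 − (28.76·1.8)·1.3 = 0 → D_y = 109.2984/5.5 = 19.8724 ≈ 19.87 kN.
ΣF_y = 0: C_y + 19.8724 − 15 − 28.76·1.8 = 0 → C_y = 46.90 kN.
ΣF_x = 0: no horizontal applied forces, so C_x = 0.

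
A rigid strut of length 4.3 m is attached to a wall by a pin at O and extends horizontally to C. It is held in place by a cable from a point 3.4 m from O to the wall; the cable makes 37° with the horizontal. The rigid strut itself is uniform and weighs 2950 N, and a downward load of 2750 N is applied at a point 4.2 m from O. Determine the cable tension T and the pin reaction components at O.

T = 8744 N, O_x = 6984 N, O_y = 437.5 N

ΣM about O: T·sin37°·3.4 − 2950·2.15 − 2750·4.2 = 0 → T = 17892.5/(3.4·0.601815) = 8744.38 ≈ 8744 N.
ΣF_x = 0: O_x − T·cos37° = 0 → O_x = 8744.38 × 0.798636 = 6984 N.
ΣF_y = 0: O_y + T·sin37° − 2950 − 2750 = 0 → O_y = 5700 − 8744.38 × 0.601815 = 437.5 N.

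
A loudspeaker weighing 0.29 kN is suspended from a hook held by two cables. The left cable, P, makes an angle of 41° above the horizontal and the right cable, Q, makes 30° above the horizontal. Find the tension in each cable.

T_P = 0.2656 kN, T_Q = 0.2315 kN

ΣF_x = 0: −T_P·cos41° + T_Q·cos30° = 0 → T_Q = 0.871464·T_P.
ΣF_y = 0: T_P·sin41° + T_Q·sin30° = 0.29.
Substitute: T_P·(0.656059 + 0.871464·0.5) = 0.29 → T_P = 0.265619 ≈ 0.2656 kN.
Then T_Q = 0.871464 × 0.265619 = 0.2315 kN.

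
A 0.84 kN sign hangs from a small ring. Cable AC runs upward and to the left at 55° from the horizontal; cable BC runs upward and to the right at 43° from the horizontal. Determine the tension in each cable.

ΣF_x = 0: −T_AC·cos55° + T_BC·cos43° = 0 → T_BC = 0.784267·T_AC.
ΣF_y = 0: T_AC·sin55° + T_BC·sin43° = 0.84.
Substitute: T_AC·(0.819152 + 0.784267·0.681998) = 0.84 → T_AC = 0.620375 ≈ 0.6204 kN.
Then T_BC = 0.784267 × 0.620375 = 0.4865 kN.

T_AC = 0.6204 kN, T_BC = 0.4865 kN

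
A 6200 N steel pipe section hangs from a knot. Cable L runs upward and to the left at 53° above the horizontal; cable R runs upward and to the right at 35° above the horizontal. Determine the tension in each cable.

ΣF_x = 0: −T_L·cos53° + T_R·cos35° = 0 → T_R = 0.73468·T_L.
ΣF_y = 0: T_L·sin53° + T_R·sin35° = 6200.
Substitute: T_L·(0.798636 + 0.73468·0.573576) = 6200 → T_L = 5081.84 ≈ 5082 N.
Then T_R = 0.73468 × 5081.84 = 3734 N.

T_L = 5082 N, T_R = 3734 N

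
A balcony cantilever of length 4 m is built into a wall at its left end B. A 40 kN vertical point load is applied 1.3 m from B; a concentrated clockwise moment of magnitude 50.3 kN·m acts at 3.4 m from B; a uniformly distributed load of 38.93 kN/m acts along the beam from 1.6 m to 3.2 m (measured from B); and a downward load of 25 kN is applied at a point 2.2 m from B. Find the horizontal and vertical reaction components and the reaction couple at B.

B_x = 0, B_y = 127.3 kN, M_B = 306.8 kN·m

Resultant of the distributed load: 38.93 × 1.6 = 62.288 kN at 2.4 m from B.
ΣF_x = 0: B_x = 0.
ΣF_y = 0: B_y − 40 − 38.93·1.6 − 25 = 0 → B_y = 127.3 kN.
ΣM about B: M_B − 40·1.3 − 50.3 − (38.93·1.6)·2.4 − 25·2.2 = 0 → M_B = 306.8 kN·m.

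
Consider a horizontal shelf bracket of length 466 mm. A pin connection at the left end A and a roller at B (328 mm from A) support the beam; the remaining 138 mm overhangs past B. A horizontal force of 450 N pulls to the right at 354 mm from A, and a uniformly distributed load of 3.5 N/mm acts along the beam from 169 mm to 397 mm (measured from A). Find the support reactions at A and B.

A_x = -450.0 N, A_y = 109.5 N, B_y = 688.5 N

Resultant of the distributed load: 3.5 × 228 = 798 N at 283 mm from A.
Moments about A: B_y·328 − (3.5·228)·283 = 0 → B_y = 225834/328 = 688.518 ≈ 688.5 N.
ΣF_y = 0: A_y + 688.518 − 3.5·228 = 0 → A_y = 109.5 N.
ΣF_x = 0: A_x + 450 = 0 → A_x = -450.0 N.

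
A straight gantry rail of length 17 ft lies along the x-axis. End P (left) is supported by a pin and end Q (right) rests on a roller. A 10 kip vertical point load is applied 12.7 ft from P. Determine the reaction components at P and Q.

P_x = 0, P_y = 2.529 kip, Q_y = 7.471 kip

Moments about P: Q_y·17 − 10·12.7 = 0 → Q_y = 127/17 = 7.47059 ≈ 7.471 kip.
ΣF_y = 0: P_y + 7.47059 − 10 = 0 → P_y = 2.529 kip.
ΣF_x = 0: no horizontal applied forces, so P_x = 0.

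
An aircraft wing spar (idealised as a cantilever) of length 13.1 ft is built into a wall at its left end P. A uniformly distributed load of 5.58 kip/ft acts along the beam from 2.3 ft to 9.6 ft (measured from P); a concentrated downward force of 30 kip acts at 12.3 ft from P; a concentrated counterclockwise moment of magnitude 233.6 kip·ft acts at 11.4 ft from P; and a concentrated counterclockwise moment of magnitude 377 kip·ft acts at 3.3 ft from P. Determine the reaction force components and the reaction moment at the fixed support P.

P_x = 0, P_y = 70.73 kip, M_P = 0.7673 kip·ft

Resultant of the distributed load: 5.58 × 7.3 = 40.734 kip at 5.95 ft from P.
ΣF_x = 0: P_x = 0.
ΣF_y = 0: P_y − 5.58·7.3 − 30 = 0 → P_y = 70.73 kip.
ΣM about P: M_P − (5.58·7.3)·5.95 − 30·12.3 + 233.6 + 377 = 0 → M_P = 0.7673 kip·ft.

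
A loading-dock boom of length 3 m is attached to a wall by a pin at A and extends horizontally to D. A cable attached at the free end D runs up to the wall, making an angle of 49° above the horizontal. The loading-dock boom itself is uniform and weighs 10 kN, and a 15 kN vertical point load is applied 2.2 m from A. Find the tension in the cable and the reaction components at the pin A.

ΣM about A: T·sin49°·3 − 10·1.5 − 15·2.2 = 0 → T = 48/(3·0.75471) = 21.2002 ≈ 21.20 kN.
ΣF_x = 0: A_x − T·cos49° = 0 → A_x = 21.2002 × 0.656059 = 13.91 kN.
ΣF_y = 0: A_y + T·sin49° − 10 − 15 = 0 → A_y = 25 − 21.2002 × 0.75471 = 9.000 kN.

T = 21.20 kN, A_x = 13.91 kN, A_y = 9.000 kN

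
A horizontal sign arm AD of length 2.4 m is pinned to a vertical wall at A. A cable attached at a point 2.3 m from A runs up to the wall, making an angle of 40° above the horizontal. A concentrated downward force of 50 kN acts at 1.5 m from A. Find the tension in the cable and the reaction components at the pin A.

T = 50.73 kN, A_x = 38.86 kN, A_y = 17.39 kN

ΣM about A: T·sin40°·2.3 − 50·1.5 = 0 → T = 75/(2.3·0.642788) = 50.7301 ≈ 50.73 kN.
ΣF_x = 0: A_x − T·cos40° = 0 → A_x = 50.7301 × 0.766044 = 38.86 kN.
ΣF_y = 0: A_y + T·sin40° − 50 = 0 → A_y = 50 − 50.7301 × 0.642788 = 17.39 kN.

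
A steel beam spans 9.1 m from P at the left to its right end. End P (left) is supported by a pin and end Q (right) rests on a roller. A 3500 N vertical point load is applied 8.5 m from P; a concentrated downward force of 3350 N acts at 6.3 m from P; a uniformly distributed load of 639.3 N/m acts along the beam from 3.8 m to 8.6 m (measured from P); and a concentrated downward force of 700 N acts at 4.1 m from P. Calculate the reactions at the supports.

P_x = 0, P_y = 2624 N, Q_y = 7995 N

Resultant of the distributed load: 639.3 × 4.8 = 3068.64 N at 6.2 m from P.
Moments about P: Q_y·9.1 − 3500·8.5 − 3350·6.3 − (639.3·4.8)·6.2 − 700·4.1 = 0 → Q_y = 72750.568/9.1 = 7994.57 ≈ 7995 N.
ΣF_y = 0: P_y + 7994.57 − 3500 − 3350 − 639.3·4.8 − 700 = 0 → P_y = 2624 N.
ΣF_x = 0: no horizontal applied forces, so P_x = 0.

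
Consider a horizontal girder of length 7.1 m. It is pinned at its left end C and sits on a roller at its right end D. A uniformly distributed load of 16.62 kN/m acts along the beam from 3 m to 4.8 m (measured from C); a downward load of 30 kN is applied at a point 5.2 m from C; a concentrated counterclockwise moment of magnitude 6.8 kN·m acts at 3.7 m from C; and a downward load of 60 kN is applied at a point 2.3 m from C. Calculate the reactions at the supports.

C_x = 0, C_y = 63.03 kN, D_y = 56.88 kN

Resultant of the distributed load: 16.62 × 1.8 = 29.916 kN at 3.9 m from C.
ΣM about C: D_y·7.1 − (16.62·1.8)·3.9 − 30·5.2 + 6.8 − 60·2.3 = 0 → D_y = 403.8724/7.1 = 56.8834 ≈ 56.88 kN.
ΣF_y = 0: C_y + 56.8834 − 16.62·1.8 − 30 − 60 = 0 → C_y = 63.03 kN.
ΣF_x = 0: no horizontal applied forces, so C_x = 0.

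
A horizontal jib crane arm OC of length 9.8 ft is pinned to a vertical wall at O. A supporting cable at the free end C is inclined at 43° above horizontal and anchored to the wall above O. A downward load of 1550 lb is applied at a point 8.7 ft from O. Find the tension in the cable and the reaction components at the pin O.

ΣM about O: T·sin43°·9.8 − 1550·8.7 = 0 → T = 13485/(9.8·0.681998) = 2017.63 ≈ 2018 lb.
ΣF_x = 0: O_x − T·cos43° = 0 → O_x = 2017.63 × 0.731354 = 1476 lb.
ΣF_y = 0: O_y + T·sin43° − 1550 = 0 → O_y = 1550 − 2017.63 × 0.681998 = 174.0 lb.

T = 2018 lb, O_x = 1476 lb, O_y = 174.0 lb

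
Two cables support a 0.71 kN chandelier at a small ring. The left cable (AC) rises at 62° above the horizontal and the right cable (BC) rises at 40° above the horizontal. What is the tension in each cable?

T_AC = 0.5560 kN, T_BC = 0.3408 kN

ΣF_x = 0: −T_AC·cos62° + T_BC·cos40° = 0 → T_BC = 0.612852·T_AC.
ΣF_y = 0: T_AC·sin62° + T_BC·sin40° = 0.71.
Substitute: T_AC·(0.882948 + 0.612852·0.642788) = 0.71 → T_AC = 0.556042 ≈ 0.5560 kN.
Then T_BC = 0.612852 × 0.556042 = 0.3408 kN.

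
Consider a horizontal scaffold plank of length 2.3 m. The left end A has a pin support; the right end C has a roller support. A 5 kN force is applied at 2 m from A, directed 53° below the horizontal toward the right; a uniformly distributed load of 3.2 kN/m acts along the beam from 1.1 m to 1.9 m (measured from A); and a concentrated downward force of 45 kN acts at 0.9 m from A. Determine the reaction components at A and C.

A_x = -3.009 kN, A_y = 28.80 kN, C_y = 22.75 kN

Resultant of the distributed load: 3.2 × 0.8 = 2.56 kN at 1.5 m from A.
Taking moments about A: C_y·2.3 − 5·sin53°·2 − (3.2·0.8)·1.5 − 45·0.9 = 0 → C_y = 52.3264/2.3 = 22.7506 ≈ 22.75 kN.
ΣF_y = 0: A_y + 22.7506 − 5·sin53° − 3.2·0.8 − 45 = 0 → A_y = 28.80 kN.
ΣF_x = 0: A_x + 5·cos53° = 0 → A_x = -3.009 kN.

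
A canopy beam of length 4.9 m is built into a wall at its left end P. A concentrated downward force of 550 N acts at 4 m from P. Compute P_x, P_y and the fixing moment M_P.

ΣF_x = 0: P_x = 0.
ΣF_y = 0: P_y − 550 = 0 → P_y = 550.0 N.
ΣM about P: M_P − 550·4 = 0 → M_P = 2200 N·m.

P_x = 0, P_y = 550.0 N, M_P = 2200 N·m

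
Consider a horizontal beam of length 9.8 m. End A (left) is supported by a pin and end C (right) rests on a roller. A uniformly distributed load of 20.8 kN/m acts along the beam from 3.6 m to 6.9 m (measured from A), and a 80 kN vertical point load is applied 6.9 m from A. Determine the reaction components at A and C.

A_x = 0, A_y = 55.54 kN, C_y = 93.10 kN

Resultant of the distributed load: 20.8 × 3.3 = 68.64 kN at 5.25 m from A.
Moments about A: C_y·9.8 − (20.8·3.3)·5.25 − 80·6.9 = 0 → C_y = 912.36/9.8 = 93.098 ≈ 93.10 kN.
ΣF_y = 0: A_y + 93.098 − 20.8·3.3 − 80 = 0 → A_y = 55.54 kN.
ΣF_x = 0: no horizontal applied forces, so A_x = 0.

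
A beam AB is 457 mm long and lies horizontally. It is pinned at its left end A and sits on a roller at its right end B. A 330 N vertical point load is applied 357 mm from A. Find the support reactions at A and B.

A_x = 0, A_y = 72.21 N, B_y = 257.8 N

Taking moments about A: B_y·457 − 330·357 = 0 → B_y = 117810/457 = 257.79 ≈ 257.8 N.
ΣF_y = 0: A_y + 257.79 − 330 = 0 → A_y = 72.21 N.
ΣF_x = 0: no horizontal applied forces, so A_x = 0.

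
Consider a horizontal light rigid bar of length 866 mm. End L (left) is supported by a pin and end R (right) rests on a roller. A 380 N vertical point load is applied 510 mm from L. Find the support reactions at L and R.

L_x = 0, L_y = 156.2 N, R_y = 223.8 N

Taking moments about L: R_y·866 − 380·510 = 0 → R_y = 193800/866 = 223.788 ≈ 223.8 N.
ΣF_y = 0: L_y + 223.788 − 380 = 0 → L_y = 156.2 N.
ΣF_x = 0: no horizontal applied forces, so L_x = 0.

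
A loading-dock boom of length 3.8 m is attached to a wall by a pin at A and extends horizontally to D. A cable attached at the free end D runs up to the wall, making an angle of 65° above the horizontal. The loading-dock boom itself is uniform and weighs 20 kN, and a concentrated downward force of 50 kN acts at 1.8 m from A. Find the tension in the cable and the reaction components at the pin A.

ΣM about A: T·sin65°·3.8 − 20·1.9 − 50·1.8 = 0 → T = 128/(3.8·0.906308) = 37.1664 ≈ 37.17 kN.
ΣF_x = 0: A_x − T·cos65° = 0 → A_x = 37.1664 × 0.422618 = 15.71 kN.
ΣF_y = 0: A_y + T·sin65° − 20 − 50 = 0 → A_y = 70 − 37.1664 × 0.906308 = 36.32 kN.

T = 37.17 kN, A_x = 15.71 kN, A_y = 36.32 kN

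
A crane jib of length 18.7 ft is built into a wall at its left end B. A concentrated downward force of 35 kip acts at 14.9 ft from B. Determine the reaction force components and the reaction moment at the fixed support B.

B_x = 0, B_y = 35.00 kip, M_B = 521.5 kip·ft

ΣF_x = 0: B_x = 0.
ΣF_y = 0: B_y − 35 = 0 → B_y = 35.00 kip.
ΣM about B: M_B − 35·14.9 = 0 → M_B = 521.5 kip·ft.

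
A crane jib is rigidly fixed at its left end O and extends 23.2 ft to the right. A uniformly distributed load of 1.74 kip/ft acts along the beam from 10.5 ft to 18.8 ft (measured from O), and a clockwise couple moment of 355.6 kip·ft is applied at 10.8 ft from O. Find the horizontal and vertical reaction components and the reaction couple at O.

O_x = 0, O_y = 14.44 kip, M_O = 567.2 kip·ft

Resultant of the distributed load: 1.74 × 8.3 = 14.442 kip at 14.65 ft from O.
ΣF_x = 0: O_x = 0.
ΣF_y = 0: O_y − 1.74·8.3 = 0 → O_y = 14.44 kip.
ΣM about O: M_O − (1.74·8.3)·14.65 − 355.6 = 0 → M_O = 567.2 kip·ft.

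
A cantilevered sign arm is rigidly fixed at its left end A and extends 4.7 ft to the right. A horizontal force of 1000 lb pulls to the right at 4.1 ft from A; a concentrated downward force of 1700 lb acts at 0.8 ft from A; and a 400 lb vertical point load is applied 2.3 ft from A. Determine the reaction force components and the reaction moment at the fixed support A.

ΣF_x = 0: A_x + 1000 = 0 → A_x = -1000 lb.
ΣF_y = 0: A_y − 1700 − 400 = 0 → A_y = 2100 lb.
ΣM about A: M_A − 1700·0.8 − 400·2.3 = 0 → M_A = 2280 lb·ft.

A_x = -1000 lb, A_y = 2100 lb, M_A = 2280 lb·ft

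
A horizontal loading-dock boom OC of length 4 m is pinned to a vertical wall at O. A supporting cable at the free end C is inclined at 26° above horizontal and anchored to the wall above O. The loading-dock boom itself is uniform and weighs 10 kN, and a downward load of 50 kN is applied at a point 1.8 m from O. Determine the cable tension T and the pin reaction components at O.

ΣM about O: T·sin26°·4 − 10·2 − 50·1.8 = 0 → T = 110/(4·0.438371) = 62.7323 ≈ 62.73 kN.
ΣF_x = 0: O_x − T·cos26° = 0 → O_x = 62.7323 × 0.898794 = 56.38 kN.
ΣF_y = 0: O_y + T·sin26° − 10 − 50 = 0 → O_y = 60 − 62.7323 × 0.438371 = 32.50 kN.

T = 62.73 kN, O_x = 56.38 kN, O_y = 32.50 kN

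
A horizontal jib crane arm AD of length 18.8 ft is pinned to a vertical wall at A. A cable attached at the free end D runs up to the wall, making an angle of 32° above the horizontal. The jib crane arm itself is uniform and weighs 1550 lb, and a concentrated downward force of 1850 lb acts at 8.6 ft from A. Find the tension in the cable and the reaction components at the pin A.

ΣM about A: T·sin32°·18.8 − 1550·9.4 − 1850·8.6 = 0 → T = 30480/(18.8·0.529919) = 3059.48 ≈ 3059 lb.
ΣF_x = 0: A_x − T·cos32° = 0 → A_x = 3059.48 × 0.848048 = 2595 lb.
ΣF_y = 0: A_y + T·sin32° − 1550 − 1850 = 0 → A_y = 3400 − 3059.48 × 0.529919 = 1779 lb.

T = 3059 lb, A_x = 2595 lb, A_y = 1779 lb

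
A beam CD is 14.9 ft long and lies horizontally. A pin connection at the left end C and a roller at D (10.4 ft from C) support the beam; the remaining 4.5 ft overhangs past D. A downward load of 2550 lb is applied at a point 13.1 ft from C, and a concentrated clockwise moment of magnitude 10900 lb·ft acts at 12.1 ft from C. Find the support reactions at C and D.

C_x = 0, C_y = -1710 lb, D_y = 4260 lb

Taking moments about C: D_y·10.4 − 2550·13.1 − 10900 = 0 → D_y = 44305/10.4 = 4260.1 ≈ 4260 lb.
ΣF_y = 0: C_y + 4260.1 − 2550 = 0 → C_y = -1710 lb.
ΣF_x = 0: no horizontal applied forces, so C_x = 0.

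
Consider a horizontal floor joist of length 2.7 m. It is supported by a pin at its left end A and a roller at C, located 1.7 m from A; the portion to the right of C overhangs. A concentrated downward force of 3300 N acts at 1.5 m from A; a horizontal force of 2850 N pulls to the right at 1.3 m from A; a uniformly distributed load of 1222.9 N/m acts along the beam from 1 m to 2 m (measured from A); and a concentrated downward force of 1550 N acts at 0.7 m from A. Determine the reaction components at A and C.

A_x = -2850 N, A_y = 1444 N, C_y = 4629 N

Resultant of the distributed load: 1222.9 × 1 = 1222.9 N at 1.5 m from A.
Taking moments about A: C_y·1.7 − 3300·1.5 − (1222.9·1)·1.5 − 1550·0.7 = 0 → C_y = 7869.35/1.7 = 4629.03 ≈ 4629 N.
ΣF_y = 0: A_y + 4629.03 − 3300 − 1222.9·1 − 1550 = 0 → A_y = 1444 N.
ΣF_x = 0: A_x + 2850 = 0 → A_x = -2850 N.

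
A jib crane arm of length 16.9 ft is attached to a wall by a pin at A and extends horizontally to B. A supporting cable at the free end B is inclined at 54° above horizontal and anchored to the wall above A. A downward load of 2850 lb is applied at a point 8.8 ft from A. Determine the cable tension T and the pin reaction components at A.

T = 1834 lb, A_x = 1078 lb, A_y = 1366 lb

ΣM about A: T·sin54°·16.9 − 2850·8.8 = 0 → T = 25080/(16.9·0.809017) = 1834.35 ≈ 1834 lb.
ΣF_x = 0: A_x − T·cos54° = 0 → A_x = 1834.35 × 0.587785 = 1078 lb.
ΣF_y = 0: A_y + T·sin54° − 2850 = 0 → A_y = 2850 − 1834.35 × 0.809017 = 1366 lb.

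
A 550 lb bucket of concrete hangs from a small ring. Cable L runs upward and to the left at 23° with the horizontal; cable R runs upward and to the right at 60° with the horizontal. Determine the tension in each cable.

T_L = 277.1 lb, T_R = 510.1 lb

ΣF_x = 0: −T_L·cos23° + T_R·cos60° = 0 → T_R = 1.84101·T_L.
ΣF_y = 0: T_L·sin23° + T_R·sin60° = 550.
Substitute: T_L·(0.390731 + 1.84101·0.866025) = 550 → T_L = 277.065 ≈ 277.1 lb.
Then T_R = 1.84101 × 277.065 = 510.1 lb.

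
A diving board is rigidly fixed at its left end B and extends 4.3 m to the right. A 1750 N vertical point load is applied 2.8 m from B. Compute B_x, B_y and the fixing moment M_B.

B_x = 0, B_y = 1750 N, M_B = 4900 N·m

ΣF_x = 0: B_x = 0.
ΣF_y = 0: B_y − 1750 = 0 → B_y = 1750 N.
ΣM about B: M_B − 1750·2.8 = 0 → M_B = 4900 N·m.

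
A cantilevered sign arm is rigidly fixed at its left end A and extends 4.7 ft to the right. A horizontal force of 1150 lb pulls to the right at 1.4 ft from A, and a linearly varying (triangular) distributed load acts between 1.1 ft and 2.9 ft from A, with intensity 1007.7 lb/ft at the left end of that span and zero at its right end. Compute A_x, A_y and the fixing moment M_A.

Resultant of the triangular load: ½ × 1007.7 × 1.8 = 906.93 lb, acting at 1.7 ft from A (one-third of the span from the peak).
ΣF_x = 0: A_x + 1150 = 0 → A_x = -1150 lb.
ΣF_y = 0: A_y − ½·1007.7·1.8 = 0 → A_y = 906.9 lb.
ΣM about A: M_A − (½·1007.7·1.8)·1.7 = 0 → M_A = 1542 lb·ft.

A_x = -1150 lb, A_y = 906.9 lb, M_A = 1542 lb·ft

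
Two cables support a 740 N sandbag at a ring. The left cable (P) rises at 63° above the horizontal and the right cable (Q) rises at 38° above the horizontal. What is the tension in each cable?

ΣF_x = 0: −T_P·cos63° + T_Q·cos38° = 0 → T_Q = 0.576122·T_P.
ΣF_y = 0: T_P·sin63° + T_Q·sin38° = 740.
Substitute: T_P·(0.891007 + 0.576122·0.615661) = 740 → T_P = 594.042 ≈ 594.0 N.
Then T_Q = 0.576122 × 594.042 = 342.2 N.

T_P = 594.0 N, T_Q = 342.2 N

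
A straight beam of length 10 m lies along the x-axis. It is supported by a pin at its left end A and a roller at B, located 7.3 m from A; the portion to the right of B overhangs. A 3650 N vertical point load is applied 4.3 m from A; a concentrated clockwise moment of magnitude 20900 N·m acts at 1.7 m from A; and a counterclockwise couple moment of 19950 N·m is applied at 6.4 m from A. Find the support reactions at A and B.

A_x = 0, A_y = 1370 N, B_y = 2280 N

ΣM about A: B_y·7.3 − 3650·4.3 − 20900 + 19950 = 0 → B_y = 16645/7.3 = 2280.14 ≈ 2280 N.
ΣF_y = 0: A_y + 2280.14 − 3650 = 0 → A_y = 1370 N.
ΣF_x = 0: no horizontal applied forces, so A_x = 0.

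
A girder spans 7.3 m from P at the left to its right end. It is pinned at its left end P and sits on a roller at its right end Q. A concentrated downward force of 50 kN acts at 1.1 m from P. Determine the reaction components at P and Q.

ΣM about P: Q_y·7.3 − 50·1.1 = 0 → Q_y = 55/7.3 = 7.53425 ≈ 7.534 kN.
ΣF_y = 0: P_y + 7.53425 − 50 = 0 → P_y = 42.47 kN.
ΣF_x = 0: no horizontal applied forces, so P_x = 0.

P_x = 0, P_y = 42.47 kN, Q_y = 7.534 kN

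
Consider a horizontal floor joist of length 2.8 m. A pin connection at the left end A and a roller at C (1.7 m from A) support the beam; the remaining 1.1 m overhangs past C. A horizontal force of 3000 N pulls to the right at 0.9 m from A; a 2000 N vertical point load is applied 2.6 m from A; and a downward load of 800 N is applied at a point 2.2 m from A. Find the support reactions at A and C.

A_x = -3000 N, A_y = -1294 N, C_y = 4094 N

Moments about A: C_y·1.7 − 2000·2.6 − 800·2.2 = 0 → C_y = 6960/1.7 = 4094.12 ≈ 4094 N.
ΣF_y = 0: A_y + 4094.12 − 2000 − 800 = 0 → A_y = -1294 N.
ΣF_x = 0: A_x + 3000 = 0 → A_x = -3000 N.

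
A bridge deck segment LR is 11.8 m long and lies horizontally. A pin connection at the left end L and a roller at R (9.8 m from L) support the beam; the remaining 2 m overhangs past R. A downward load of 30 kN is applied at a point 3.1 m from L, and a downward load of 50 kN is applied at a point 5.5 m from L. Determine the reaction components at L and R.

L_x = 0, L_y = 42.45 kN, R_y = 37.55 kN

ΣM about L: R_y·9.8 − 30·3.1 − 50·5.5 = 0 → R_y = 368/9.8 = 37.551 ≈ 37.55 kN.
ΣF_y = 0: L_y + 37.551 − 30 − 50 = 0 → L_y = 42.45 kN.
ΣF_x = 0: no horizontal applied forces, so L_x = 0.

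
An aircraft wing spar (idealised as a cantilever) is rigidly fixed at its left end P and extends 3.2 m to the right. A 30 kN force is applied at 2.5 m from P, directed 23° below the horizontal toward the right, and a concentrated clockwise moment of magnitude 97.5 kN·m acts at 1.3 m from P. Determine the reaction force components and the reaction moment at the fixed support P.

P_x = -27.62 kN, P_y = 11.72 kN, M_P = 126.8 kN·m

ΣF_x = 0: P_x + 30·cos23° = 0 → P_x = -27.62 kN.
ΣF_y = 0: P_y − 30·sin23° = 0 → P_y = 11.72 kN.
ΣM about P: M_P − 30·sin23°·2.5 − 97.5 = 0 → M_P = 126.8 kN·m.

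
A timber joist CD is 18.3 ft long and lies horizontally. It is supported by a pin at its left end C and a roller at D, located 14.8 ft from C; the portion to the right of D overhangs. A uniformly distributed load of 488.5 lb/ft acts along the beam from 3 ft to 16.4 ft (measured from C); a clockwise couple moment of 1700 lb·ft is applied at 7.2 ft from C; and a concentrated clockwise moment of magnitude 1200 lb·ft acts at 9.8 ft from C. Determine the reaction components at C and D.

C_x = 0, C_y = 2060 lb, D_y = 4486 lb

Resultant of the distributed load: 488.5 × 13.4 = 6545.9 lb at 9.7 ft from C.
Moments about C: D_y·14.8 − (488.5·13.4)·9.7 − 1700 − 1200 = 0 → D_y = 66395.23/14.8 = 4486.16 ≈ 4486 lb.
ΣF_y = 0: C_y + 4486.16 − 488.5·13.4 = 0 → C_y = 2060 lb.
ΣF_x = 0: no horizontal applied forces, so C_x = 0.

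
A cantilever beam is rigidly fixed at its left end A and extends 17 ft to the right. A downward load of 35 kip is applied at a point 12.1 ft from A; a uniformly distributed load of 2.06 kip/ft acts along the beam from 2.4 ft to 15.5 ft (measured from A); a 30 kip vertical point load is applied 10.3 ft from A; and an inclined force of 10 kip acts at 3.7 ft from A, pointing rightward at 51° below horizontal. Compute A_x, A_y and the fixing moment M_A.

A_x = -6.293 kip, A_y = 99.76 kip, M_A = 1003 kip·ft

Resultant of the distributed load: 2.06 × 13.1 = 26.986 kip at 8.95 ft from A.
ΣF_x = 0: A_x + 10·cos51° = 0 → A_x = -6.293 kip.
ΣF_y = 0: A_y − 35 − 2.06·13.1 − 30 − 10·sin51° = 0 → A_y = 99.76 kip.
ΣM about A: M_A − 35·12.1 − (2.06·13.1)·8.95 − 30·10.3 − 10·sin51°·3.7 = 0 → M_A = 1003 kip·ft.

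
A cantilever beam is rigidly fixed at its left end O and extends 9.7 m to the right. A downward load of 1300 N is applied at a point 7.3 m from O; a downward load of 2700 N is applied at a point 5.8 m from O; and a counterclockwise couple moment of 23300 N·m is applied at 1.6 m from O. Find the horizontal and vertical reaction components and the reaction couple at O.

ΣF_x = 0: O_x = 0.
ΣF_y = 0: O_y − 1300 − 2700 = 0 → O_y = 4000 N.
ΣM about O: M_O − 1300·7.3 − 2700·5.8 + 23300 = 0 → M_O = 1850 N·m.

O_x = 0, O_y = 4000 N, M_O = 1850 N·m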